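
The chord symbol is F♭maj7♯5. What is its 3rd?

Root of F♭maj7♯5 = Fb. The 3rd is a major 3rd: Fb up a major 3rd → Ab.

Ab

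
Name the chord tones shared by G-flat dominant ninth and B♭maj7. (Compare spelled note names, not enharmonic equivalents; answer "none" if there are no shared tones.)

G-flat dominant ninth = G♭, B♭, D♭, F♭, A♭.
B♭maj7 = B♭, D, F, A.
Shared: B♭.

B♭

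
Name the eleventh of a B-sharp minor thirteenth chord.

E-sharp

Root of B-sharp minor thirteenth = B-sharp. The 11th is a perfect 11th: B-sharp up a perfect 11th → E-sharp.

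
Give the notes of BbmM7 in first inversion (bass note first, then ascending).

D♭, F, A, B♭

BbmM7 = B♭–D♭–F–A; first inversion → third (D♭) lowest.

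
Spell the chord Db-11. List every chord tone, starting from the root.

Db-11: minor eleventh on Db.
- root: Db
- minor 3rd: Fb
- perfect 5th: Ab
- minor 7th: Cb
- major 9th: Eb
- perfect 11th: Gb

Db, Fb, Ab, Cb, Eb, Gb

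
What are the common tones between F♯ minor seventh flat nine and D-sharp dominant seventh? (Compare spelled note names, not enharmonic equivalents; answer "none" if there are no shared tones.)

C#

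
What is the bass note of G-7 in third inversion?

F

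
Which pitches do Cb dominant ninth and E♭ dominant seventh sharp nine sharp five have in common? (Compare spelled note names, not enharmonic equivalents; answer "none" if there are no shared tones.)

E-flat – D-flat

Cb dominant ninth: C-flat E-flat G-flat B-double-flat D-flat
E♭ dominant seventh sharp nine sharp five: E-flat G B D-flat F-sharp
Common to both → E-flat, D-flat.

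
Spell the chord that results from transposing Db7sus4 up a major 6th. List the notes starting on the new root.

Bb – Eb – F – Ab

Transposed root: Db → Bb (major 6th up). So we spell Bb dominant seventh suspended fourth:
Bb — root
Eb — perfect 4th
F — perfect 5th
Ab — minor 7th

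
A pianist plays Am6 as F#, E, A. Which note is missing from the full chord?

Am6 = A, C, E, F#. The voicing lacks the 3rd (minor 3rd), C.

C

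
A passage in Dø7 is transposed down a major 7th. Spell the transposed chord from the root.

Eb, Gb, Bbb, Db

A major 7th down from D is Eb, so the new chord is Eb half-diminished seventh.
root → Eb
3rd (minor 3rd) → Gb
5th (diminished 5th) → Bbb
7th (minor 7th) → Db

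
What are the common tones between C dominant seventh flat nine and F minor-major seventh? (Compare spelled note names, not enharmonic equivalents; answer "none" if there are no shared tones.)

C dominant seventh flat nine: C E G B-flat D-flat
F minor-major seventh: F A-flat C E
Common to both → C, E.

C E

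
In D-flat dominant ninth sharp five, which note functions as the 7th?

C-flat

D-flat dominant ninth sharp five is built on D-flat; its 7th is a minor 7th above the root.
A seventh above D uses the letter C, and the minor 7th above D-flat is C-flat.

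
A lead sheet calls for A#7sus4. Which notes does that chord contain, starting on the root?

A# – D# – E# – G#

A#7sus4 is a dominant seventh suspended fourth built on A#.
A# — root
D# — perfect 4th
E# — perfect 5th
G# — minor 7th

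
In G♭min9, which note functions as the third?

Bbb

Root of G♭min9 = Gb. The 3rd is a minor 3rd: Gb up a minor 3rd → Bbb.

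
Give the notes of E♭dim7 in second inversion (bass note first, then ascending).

Bbb Dbb Eb Gb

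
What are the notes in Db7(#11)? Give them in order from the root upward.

Db F Ab Cb G

Db7(#11) is a dominant seventh sharp eleven built on Db.
- root: Db
- major 3rd: F
- perfect 5th: Ab
- minor 7th: Cb
- augmented 11th: G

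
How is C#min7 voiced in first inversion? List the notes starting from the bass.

E – G# – B – C#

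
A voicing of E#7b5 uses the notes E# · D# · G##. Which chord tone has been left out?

The full E#7b5 chord is E#, G##, B, D#.
Comparing with the voicing, the diminished 5th (5th) — B — is absent.

B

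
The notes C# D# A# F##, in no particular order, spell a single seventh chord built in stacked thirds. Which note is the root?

D#

Arranged so that each adjacent pair is a third by letter name: D# – F## – A# – C#.
The bottom of that stack, D#, is the root (this is D# dominant seventh).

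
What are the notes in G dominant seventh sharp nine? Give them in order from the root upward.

G dominant seventh sharp nine is a dominant seventh sharp nine built on G.
root → G
3rd (major 3rd) → B
5th (perfect 5th) → D
7th (minor 7th) → F
9th (augmented 9th) → A-sharp

G  B  D  F  A-sharp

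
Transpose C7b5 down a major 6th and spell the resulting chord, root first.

E♭ – G – B𝄫 – D♭

Transposed root: C → E♭ (major 6th down). So we spell E♭ dominant seventh flat five:
- root: E♭
- major 3rd: G
- diminished 5th: B𝄫
- minor 7th: D♭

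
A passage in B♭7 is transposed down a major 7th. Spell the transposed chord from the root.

C♭  E♭  G♭  B𝄫

B♭ down a major 7th → C♭. New chord: C♭ dominant seventh.
root → C♭
3rd (major 3rd) → E♭
5th (perfect 5th) → G♭
7th (minor 7th) → B𝄫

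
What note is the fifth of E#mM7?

B#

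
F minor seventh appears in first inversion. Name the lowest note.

F minor seventh = F–A-flat–C–E-flat. First inversion → third in the bass = A-flat.

A-flat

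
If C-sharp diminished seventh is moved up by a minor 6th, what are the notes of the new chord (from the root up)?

C# up a minor 6th → A. New chord: A diminished seventh.
- root: A
- minor 3rd: C
- diminished 5th: Eb
- diminished 7th: Gb

A, C, Eb, Gb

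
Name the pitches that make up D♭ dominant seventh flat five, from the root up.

Root D♭, quality dominant seventh flat five:
D♭ — root
F — major 3rd
A𝄫 — diminished 5th
C♭ — minor 7th

D♭, F, A𝄫, C♭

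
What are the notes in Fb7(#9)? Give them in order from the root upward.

Root Fb, quality dominant seventh sharp nine:
- root: Fb
- major 3rd: Ab
- perfect 5th: Cb
- minor 7th: Ebb
- augmented 9th: G

Fb – Ab – Cb – Ebb – G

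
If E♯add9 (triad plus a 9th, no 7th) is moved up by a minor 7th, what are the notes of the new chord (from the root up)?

Transposed root: E# → D# (minor 7th up). So we spell D# added-ninth:
root → D#
3rd (major 3rd) → F##
5th (perfect 5th) → A#
9th (major 9th) → E#

D# F## A# E#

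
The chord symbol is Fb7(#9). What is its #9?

Root of Fb7(#9) = F♭. The 9th is an augmented 9th: F♭ up an augmented 9th → G.

G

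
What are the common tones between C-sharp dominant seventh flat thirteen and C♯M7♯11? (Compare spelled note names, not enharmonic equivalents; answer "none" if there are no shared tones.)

C-sharp dominant seventh flat thirteen: C# E# G# B A
C♯M7♯11: C# E# G# B# F##
Common to both → C#, E#, G#.

C# E# G#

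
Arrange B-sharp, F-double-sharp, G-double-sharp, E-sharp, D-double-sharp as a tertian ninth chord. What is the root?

E-sharp

Stacking in thirds gives E-sharp – G-double-sharp – B-sharp – D-double-sharp – F-double-sharp, so E-sharp is the root — E-sharp major ninth.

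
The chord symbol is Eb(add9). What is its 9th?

Root of Eb(add9) = E♭. The 9th is a major 9th: E♭ up a major 9th → F.

F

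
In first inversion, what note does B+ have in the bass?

D♯

B+ = B–D♯–F𝄪. First inversion → third in the bass = D♯.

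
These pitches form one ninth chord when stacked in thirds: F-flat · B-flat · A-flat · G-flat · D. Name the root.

Stacking in thirds gives G-flat – B-flat – D – F-flat – A-flat, so G-flat is the root — G-flat dominant ninth sharp five.

G-flat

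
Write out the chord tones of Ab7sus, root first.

A♭, D♭, E♭, G♭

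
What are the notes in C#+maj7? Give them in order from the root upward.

C#+maj7 is an augmented major seventh built on C#.
root → C#
3rd (major 3rd) → E#
5th (augmented 5th) → G##
7th (major 7th) → B#

C#  E#  G##  B#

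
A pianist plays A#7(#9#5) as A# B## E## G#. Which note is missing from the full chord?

C##

The full A#7(#9#5) chord is A#, C##, E##, G#, B##.
Comparing with the voicing, the major 3rd (3rd) — C## — is absent.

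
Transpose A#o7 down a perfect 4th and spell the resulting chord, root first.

Transposed root: A# → E# (perfect 4th down). So we spell E# diminished seventh:
E# — root
G# — minor 3rd
B — diminished 5th
D — diminished 7th

E# G# B D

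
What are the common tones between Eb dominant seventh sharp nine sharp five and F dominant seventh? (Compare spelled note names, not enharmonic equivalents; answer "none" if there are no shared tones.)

Eb dominant seventh sharp nine sharp five = E-flat, G, B, D-flat, F-sharp.
F dominant seventh = F, A, C, E-flat.
Shared: E-flat.

E-flat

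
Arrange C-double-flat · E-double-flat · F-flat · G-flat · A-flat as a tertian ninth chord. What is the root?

Stacking in thirds gives F-flat – A-flat – C-double-flat – E-double-flat – G-flat, so F-flat is the root — F-flat dominant ninth flat five.

F-flat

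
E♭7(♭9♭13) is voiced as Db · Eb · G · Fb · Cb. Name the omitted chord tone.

Bb

E♭7(♭9♭13) = Eb, G, Bb, Db, Fb, Cb. The voicing lacks the 5th (perfect 5th), Bb.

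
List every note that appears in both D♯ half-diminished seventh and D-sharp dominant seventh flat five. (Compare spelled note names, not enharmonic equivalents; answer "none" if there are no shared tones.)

D#, A, C#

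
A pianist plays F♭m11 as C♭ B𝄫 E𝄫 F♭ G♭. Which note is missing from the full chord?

F♭m11 = F♭, A𝄫, C♭, E𝄫, G♭, B𝄫. The voicing lacks the 3rd (minor 3rd), A𝄫.

A𝄫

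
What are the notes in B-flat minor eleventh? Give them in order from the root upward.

B-flat minor eleventh is a minor eleventh built on Bb.
Root: Bb
Minor 3rd (3rd): Db
Perfect 5th (5th): F
Minor 7th (7th): Ab
Major 9th (9th): C
Perfect 11th (11th): Eb

Bb Db F Ab C Eb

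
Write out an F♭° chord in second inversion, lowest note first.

C𝄫, F♭, A𝄫

F♭° = F♭–A𝄫–C𝄫; second inversion → fifth (C𝄫) lowest.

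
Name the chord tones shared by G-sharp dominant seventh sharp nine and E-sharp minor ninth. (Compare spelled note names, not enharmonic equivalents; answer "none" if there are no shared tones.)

G-sharp B-sharp D-sharp

G-sharp dominant seventh sharp nine = G-sharp, B-sharp, D-sharp, F-sharp, A-double-sharp.
E-sharp minor ninth = E-sharp, G-sharp, B-sharp, D-sharp, F-double-sharp.
Shared: G-sharp, B-sharp, D-sharp.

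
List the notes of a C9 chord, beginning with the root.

C, E, G, Bb, D

Root C, quality dominant ninth:
C — root
E — major 3rd
G — perfect 5th
Bb — minor 7th
D — major 9th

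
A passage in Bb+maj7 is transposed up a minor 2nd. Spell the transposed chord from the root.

Cb, Eb, G, Bb

A minor 2nd up from Bb is Cb, so the new chord is Cb augmented major seventh.
Root: Cb
Major 3rd (3rd): Eb
Augmented 5th (5th): G
Major 7th (7th): Bb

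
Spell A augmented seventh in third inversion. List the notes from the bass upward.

A augmented seventh = A–C-sharp–E-sharp–G; third inversion → seventh (G) lowest.

G A C-sharp E-sharp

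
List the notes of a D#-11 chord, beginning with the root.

D# F# A# C# E# G#

Root D#, quality minor eleventh:
D# — root
F# — minor 3rd
A# — perfect 5th
C# — minor 7th
E# — major 9th
G# — perfect 11th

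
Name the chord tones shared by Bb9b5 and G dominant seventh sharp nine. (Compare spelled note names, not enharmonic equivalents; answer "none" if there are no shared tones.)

Bb9b5: Bb D Fb Ab C
G dominant seventh sharp nine: G B D F A#
Common to both → D.

D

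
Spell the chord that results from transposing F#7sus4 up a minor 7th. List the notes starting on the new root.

Transposed root: F♯ → E (minor 7th up). So we spell E dominant seventh suspended fourth:
root → E
4th (perfect 4th) → A
5th (perfect 5th) → B
7th (minor 7th) → D

E – A – B – D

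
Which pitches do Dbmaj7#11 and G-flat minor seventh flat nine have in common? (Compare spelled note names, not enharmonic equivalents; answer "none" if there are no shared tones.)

Db

Dbmaj7#11: Db F Ab C G
G-flat minor seventh flat nine: Gb Bbb Db Fb Abb
Common to both → Db.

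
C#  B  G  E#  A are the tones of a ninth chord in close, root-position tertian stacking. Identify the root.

Arranged so that each adjacent pair is a third by letter name: A – C# – E# – G – B.
The bottom of that stack, A, is the root (this is A dominant ninth sharp five).

A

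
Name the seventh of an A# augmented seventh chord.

A# augmented seventh is built on A#; its 7th is a minor 7th above the root.
A seventh above A uses the letter G, and the minor 7th above A# is G#.

G#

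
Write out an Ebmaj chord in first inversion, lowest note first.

G, Bb, Eb

In root position, Ebmaj is Eb–G–Bb.
First inversion puts the third (G) in the bass.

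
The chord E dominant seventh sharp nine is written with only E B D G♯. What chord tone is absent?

F𝄪

E dominant seventh sharp nine = E, G♯, B, D, F𝄪. The voicing lacks the 9th (augmented 9th), F𝄪.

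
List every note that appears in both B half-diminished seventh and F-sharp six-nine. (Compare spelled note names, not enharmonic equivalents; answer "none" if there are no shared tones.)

none

B half-diminished seventh: B D F A
F-sharp six-nine: F-sharp A-sharp C-sharp D-sharp G-sharp
Common to both → none.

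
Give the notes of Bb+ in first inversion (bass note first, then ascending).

D, F#, Bb

Bb+ = Bb–D–F#; first inversion → third (D) lowest.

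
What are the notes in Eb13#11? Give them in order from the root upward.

Eb, G, Bb, Db, F, A, C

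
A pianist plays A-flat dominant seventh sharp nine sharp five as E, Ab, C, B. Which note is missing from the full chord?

Gb

A-flat dominant seventh sharp nine sharp five = Ab, C, E, Gb, B. The voicing lacks the 7th (minor 7th), Gb.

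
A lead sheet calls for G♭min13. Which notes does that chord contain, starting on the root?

Gb Bbb Db Fb Ab Cb Eb

G♭min13 is a minor thirteenth built on Gb.
Gb — root
Bbb — minor 3rd
Db — perfect 5th
Fb — minor 7th
Ab — major 9th
Cb — perfect 11th
Eb — major 13th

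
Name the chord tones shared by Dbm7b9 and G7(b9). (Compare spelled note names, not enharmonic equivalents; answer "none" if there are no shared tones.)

A♭

Dbm7b9: D♭ F♭ A♭ C♭ E𝄫
G7(b9): G B D F A♭
Common to both → A♭.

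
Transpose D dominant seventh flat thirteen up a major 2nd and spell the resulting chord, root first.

A major 2nd up from D is E, so the new chord is E dominant seventh flat thirteen.
E — root
G-sharp — major 3rd
B — perfect 5th
D — minor 7th
C — minor 13th

E, G-sharp, B, D, C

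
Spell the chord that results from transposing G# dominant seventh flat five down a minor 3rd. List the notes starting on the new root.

E-sharp, G-double-sharp, B, D-sharp

Transposed root: G-sharp → E-sharp (minor 3rd down). So we spell E-sharp dominant seventh flat five:
root → E-sharp
3rd (major 3rd) → G-double-sharp
5th (diminished 5th) → B
7th (minor 7th) → D-sharp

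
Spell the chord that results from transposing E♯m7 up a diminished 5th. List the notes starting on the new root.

B D F# A

E# up a diminished 5th → B. New chord: B minor seventh.
- root: B
- minor 3rd: D
- perfect 5th: F#
- minor 7th: A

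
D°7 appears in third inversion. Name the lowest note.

C♭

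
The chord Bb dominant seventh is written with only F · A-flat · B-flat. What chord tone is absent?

D

Bb dominant seventh = B-flat, D, F, A-flat. The voicing lacks the 3rd (major 3rd), D.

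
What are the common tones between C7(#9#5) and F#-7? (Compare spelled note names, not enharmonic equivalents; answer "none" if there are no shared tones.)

C7(#9#5) = C, E, G#, Bb, D#.
F#-7 = F#, A, C#, E.
Shared: E.

E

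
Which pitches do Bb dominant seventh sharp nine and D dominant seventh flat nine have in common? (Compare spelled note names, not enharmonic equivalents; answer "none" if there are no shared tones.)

D

Bb dominant seventh sharp nine: B-flat D F A-flat C-sharp
D dominant seventh flat nine: D F-sharp A C E-flat
Common to both → D.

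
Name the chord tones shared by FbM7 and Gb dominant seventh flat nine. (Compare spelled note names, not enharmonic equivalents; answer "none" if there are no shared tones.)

Fb

FbM7 = Fb, Ab, Cb, Eb.
Gb dominant seventh flat nine = Gb, Bb, Db, Fb, Abb.
Shared: Fb.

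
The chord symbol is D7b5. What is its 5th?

Ab

D7b5 is built on D; its 5th is a diminished 5th above the root.
A fifth above D uses the letter A, and the diminished 5th above D is Ab.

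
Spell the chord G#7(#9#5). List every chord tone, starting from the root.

G#7(#9#5): dominant seventh sharp nine sharp five on G#.
root → G#
3rd (major 3rd) → B#
5th (augmented 5th) → D##
7th (minor 7th) → F#
9th (augmented 9th) → A##

G# – B# – D## – F# – A##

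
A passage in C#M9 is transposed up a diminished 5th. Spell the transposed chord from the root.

C# up a diminished 5th → G. New chord: G major ninth.
root → G
3rd (major 3rd) → B
5th (perfect 5th) → D
7th (major 7th) → F#
9th (major 9th) → A

G, B, D, F#, A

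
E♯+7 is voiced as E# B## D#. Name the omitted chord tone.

The full E♯+7 chord is E#, G##, B##, D#.
Comparing with the voicing, the major 3rd (3rd) — G## — is absent.

G##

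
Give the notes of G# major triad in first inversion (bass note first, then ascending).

In root position, G# major triad is G#–B#–D#.
First inversion puts the third (B#) in the bass.

B# – D# – G#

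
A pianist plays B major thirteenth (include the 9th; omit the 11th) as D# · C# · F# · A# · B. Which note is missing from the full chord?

G#

B major thirteenth = B, D#, F#, A#, C#, G#. The voicing lacks the 13th (major 13th), G#.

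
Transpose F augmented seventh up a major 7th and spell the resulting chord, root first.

E – G-sharp – B-sharp – D

F up a major 7th → E. New chord: E augmented seventh.
Root: E
Major 3rd (3rd): G-sharp
Augmented 5th (5th): B-sharp
Minor 7th (7th): D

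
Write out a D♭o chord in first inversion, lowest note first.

Fb, Abb, Db

In root position, D♭o is Db–Fb–Abb.
First inversion puts the third (Fb) in the bass.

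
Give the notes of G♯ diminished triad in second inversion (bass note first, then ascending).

D – G# – B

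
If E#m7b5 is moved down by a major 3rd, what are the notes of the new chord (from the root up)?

Transposed root: E# → C# (major 3rd down). So we spell C# half-diminished seventh:
C# — root
E — minor 3rd
G — diminished 5th
B — minor 7th

C#  E  G  B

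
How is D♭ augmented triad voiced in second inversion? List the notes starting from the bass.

A D♭ F

In root position, D♭ augmented triad is D♭–F–A.
Second inversion puts the fifth (A) in the bass.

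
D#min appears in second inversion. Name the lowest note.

D#min in root position is D#–F#–A#.
Second inversion places the fifth in the bass, which is A#.

A#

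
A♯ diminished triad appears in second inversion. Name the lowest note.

E

A♯ diminished triad in root position is A#–C#–E.
Second inversion places the fifth in the bass, which is E.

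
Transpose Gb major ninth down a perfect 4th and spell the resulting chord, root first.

Gb down a perfect 4th → Db. New chord: Db major ninth.
- root: Db
- major 3rd: F
- perfect 5th: Ab
- major 7th: C
- major 9th: Eb

Db, F, Ab, C, Eb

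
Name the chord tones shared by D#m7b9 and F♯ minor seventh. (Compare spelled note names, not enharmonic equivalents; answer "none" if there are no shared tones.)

F#  C#  E

D#m7b9: D# F# A# C# E
F♯ minor seventh: F# A C# E
Common to both → F#, C#, E.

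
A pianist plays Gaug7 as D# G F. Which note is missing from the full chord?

B

Gaug7 = G, B, D#, F. The voicing lacks the 3rd (major 3rd), B.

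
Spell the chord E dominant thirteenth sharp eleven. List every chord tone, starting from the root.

E  G#  B  D  F#  A#  C#

Root E, quality dominant thirteenth sharp eleven:
- root: E
- major 3rd: G#
- perfect 5th: B
- minor 7th: D
- major 9th: F#
- augmented 11th: A#
- major 13th: C#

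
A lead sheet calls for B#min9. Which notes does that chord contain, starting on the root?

Root B#, quality minor ninth:
B# — root
D# — minor 3rd
F## — perfect 5th
A# — minor 7th
C## — major 9th

B#, D#, F##, A#, C##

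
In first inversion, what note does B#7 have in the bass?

D𝄪

B#7 = B♯–D𝄪–F𝄪–A♯. First inversion → third in the bass = D𝄪.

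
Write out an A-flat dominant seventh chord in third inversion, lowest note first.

A-flat dominant seventh = A-flat–C–E-flat–G-flat; third inversion → seventh (G-flat) lowest.

G-flat A-flat C E-flat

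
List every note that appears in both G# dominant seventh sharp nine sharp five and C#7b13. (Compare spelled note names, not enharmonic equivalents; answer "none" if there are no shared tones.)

G#

G# dominant seventh sharp nine sharp five = G#, B#, D##, F#, A##.
C#7b13 = C#, E#, G#, B, A.
Shared: G#.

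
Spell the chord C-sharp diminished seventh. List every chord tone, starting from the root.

C-sharp diminished seventh is a diminished seventh built on C#.
Root: C#
Minor 3rd (3rd): E
Diminished 5th (5th): G
Diminished 7th (7th): Bb

C#, E, G, Bb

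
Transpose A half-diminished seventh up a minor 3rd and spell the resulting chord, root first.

A minor 3rd up from A is C, so the new chord is C half-diminished seventh.
root → C
3rd (minor 3rd) → Eb
5th (diminished 5th) → Gb
7th (minor 7th) → Bb

C – Eb – Gb – Bb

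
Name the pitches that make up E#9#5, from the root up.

E# G## B## D# F##

E#9#5: dominant ninth sharp five on E#.
root → E#
3rd (major 3rd) → G##
5th (augmented 5th) → B##
7th (minor 7th) → D#
9th (major 9th) → F##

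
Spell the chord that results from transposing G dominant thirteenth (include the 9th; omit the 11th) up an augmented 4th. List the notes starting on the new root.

C-sharp, E-sharp, G-sharp, B, D-sharp, A-sharp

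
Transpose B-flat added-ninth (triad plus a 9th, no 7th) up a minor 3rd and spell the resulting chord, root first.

D-flat, F, A-flat, E-flat

A minor 3rd up from B-flat is D-flat, so the new chord is D-flat added-ninth.
- root: D-flat
- major 3rd: F
- perfect 5th: A-flat
- major 9th: E-flat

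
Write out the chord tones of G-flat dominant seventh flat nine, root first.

G-flat B-flat D-flat F-flat A-double-flat

Root G-flat, quality dominant seventh flat nine:
- root: G-flat
- major 3rd: B-flat
- perfect 5th: D-flat
- minor 7th: F-flat
- minor 9th: A-double-flat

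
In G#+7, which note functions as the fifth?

Root of G#+7 = G#. The 5th is an augmented 5th: G# up an augmented 5th → D##.

D##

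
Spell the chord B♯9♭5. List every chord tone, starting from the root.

B♯9♭5: dominant ninth flat five on B#.
root → B#
3rd (major 3rd) → D##
5th (diminished 5th) → F#
7th (minor 7th) → A#
9th (major 9th) → C##

B#, D##, F#, A#, C##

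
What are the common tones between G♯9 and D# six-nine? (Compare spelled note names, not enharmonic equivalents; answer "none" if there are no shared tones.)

B# – D# – A#

G♯9: G# B# D# F# A#
D# six-nine: D# F## A# B# E#
Common to both → B#, D#, A#.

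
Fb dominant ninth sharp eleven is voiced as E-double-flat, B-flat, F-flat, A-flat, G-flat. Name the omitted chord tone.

C-flat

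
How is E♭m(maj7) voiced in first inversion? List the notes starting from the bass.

Gb, Bb, D, Eb

In root position, E♭m(maj7) is Eb–Gb–Bb–D.
First inversion puts the third (Gb) in the bass.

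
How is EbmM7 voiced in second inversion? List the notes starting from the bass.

Bb – D – Eb – Gb

In root position, EbmM7 is Eb–Gb–Bb–D.
Second inversion puts the fifth (Bb) in the bass.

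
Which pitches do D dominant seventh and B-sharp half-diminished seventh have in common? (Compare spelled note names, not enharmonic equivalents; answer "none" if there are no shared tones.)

F-sharp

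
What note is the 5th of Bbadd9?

F

Bbadd9 is built on Bb; its 5th is a perfect 5th above the root.
A fifth above B uses the letter F, and the perfect 5th above Bb is F.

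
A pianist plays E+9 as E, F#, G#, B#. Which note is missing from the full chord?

The full E+9 chord is E, G#, B#, D, F#.
Comparing with the voicing, the minor 7th (7th) — D — is absent.

D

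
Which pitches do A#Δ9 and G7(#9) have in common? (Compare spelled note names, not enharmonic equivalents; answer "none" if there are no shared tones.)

A#Δ9: A# C## E# G## B#
G7(#9): G B D F A#
Common to both → A#.

A#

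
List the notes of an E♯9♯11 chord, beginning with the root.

E♯ G𝄪 B♯ D♯ F𝄪 A𝄪

Root E♯, quality dominant ninth sharp eleven:
Root: E♯
Major 3rd (3rd): G𝄪
Perfect 5th (5th): B♯
Minor 7th (7th): D♯
Major 9th (9th): F𝄪
Augmented 11th (11th): A𝄪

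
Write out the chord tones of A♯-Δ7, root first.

Root A#, quality minor-major seventh:
A# — root
C# — minor 3rd
E# — perfect 5th
G## — major 7th

A# – C# – E# – G##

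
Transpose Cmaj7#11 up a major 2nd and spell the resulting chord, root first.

D  F#  A  C#  G#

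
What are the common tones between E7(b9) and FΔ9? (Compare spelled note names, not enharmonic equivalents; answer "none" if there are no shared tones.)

E7(b9): E G# B D F
FΔ9: F A C E G
Common to both → E, F.

E  F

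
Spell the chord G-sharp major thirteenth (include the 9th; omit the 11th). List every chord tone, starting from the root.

G-sharp major thirteenth: major thirteenth on G-sharp.
root → G-sharp
3rd (major 3rd) → B-sharp
5th (perfect 5th) → D-sharp
7th (major 7th) → F-double-sharp
9th (major 9th) → A-sharp
13th (major 13th) → E-sharp

G-sharp – B-sharp – D-sharp – F-double-sharp – A-sharp – E-sharp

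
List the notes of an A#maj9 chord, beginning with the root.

A#maj9: major ninth on A#.
root → A#
3rd (major 3rd) → C##
5th (perfect 5th) → E#
7th (major 7th) → G##
9th (major 9th) → B#

A#, C##, E#, G##, B#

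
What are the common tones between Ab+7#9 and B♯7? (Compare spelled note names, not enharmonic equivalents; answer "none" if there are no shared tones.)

none

Ab+7#9: Ab C E Gb B
B♯7: B# D## F## A#
Common to both → none.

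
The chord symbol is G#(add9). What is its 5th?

Root of G#(add9) = G#. The 5th is a perfect 5th: G# up a perfect 5th → D#.

D#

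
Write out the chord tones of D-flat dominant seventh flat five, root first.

D-flat – F – A-double-flat – C-flat

D-flat dominant seventh flat five: dominant seventh flat five on D-flat.
- root: D-flat
- major 3rd: F
- diminished 5th: A-double-flat
- minor 7th: C-flat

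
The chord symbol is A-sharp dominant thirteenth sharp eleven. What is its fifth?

E#

A-sharp dominant thirteenth sharp eleven is built on A#; its 5th is a perfect 5th above the root.
A fifth above A uses the letter E, and the perfect 5th above A# is E#.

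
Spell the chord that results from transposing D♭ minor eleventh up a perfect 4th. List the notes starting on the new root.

Gb, Bbb, Db, Fb, Ab, Cb

Db up a perfect 4th → Gb. New chord: Gb minor eleventh.
Gb — root
Bbb — minor 3rd
Db — perfect 5th
Fb — minor 7th
Ab — major 9th
Cb — perfect 11th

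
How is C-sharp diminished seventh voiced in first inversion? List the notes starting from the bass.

E, G, Bb, C#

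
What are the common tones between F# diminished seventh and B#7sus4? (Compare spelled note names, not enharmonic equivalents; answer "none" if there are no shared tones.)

none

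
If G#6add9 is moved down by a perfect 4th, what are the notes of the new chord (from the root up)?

A perfect 4th down from G♯ is D♯, so the new chord is D♯ six-nine.
- root: D♯
- major 3rd: F𝄪
- perfect 5th: A♯
- major 6th: B♯
- major 9th: E♯

D♯ – F𝄪 – A♯ – B♯ – E♯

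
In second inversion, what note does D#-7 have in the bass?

A#

D#-7 = D#–F#–A#–C#. Second inversion → fifth in the bass = A#.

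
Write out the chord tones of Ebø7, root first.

Eb, Gb, Bbb, Db

Root Eb, quality half-diminished seventh:
- root: Eb
- minor 3rd: Gb
- diminished 5th: Bbb
- minor 7th: Db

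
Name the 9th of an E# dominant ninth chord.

F𝄪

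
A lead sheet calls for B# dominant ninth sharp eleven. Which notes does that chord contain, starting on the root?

Root B-sharp, quality dominant ninth sharp eleven:
Root: B-sharp
Major 3rd (3rd): D-double-sharp
Perfect 5th (5th): F-double-sharp
Minor 7th (7th): A-sharp
Major 9th (9th): C-double-sharp
Augmented 11th (11th): E-double-sharp

B-sharp, D-double-sharp, F-double-sharp, A-sharp, C-double-sharp, E-double-sharp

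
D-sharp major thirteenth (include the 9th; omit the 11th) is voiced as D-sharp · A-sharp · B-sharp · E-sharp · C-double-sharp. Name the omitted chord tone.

The full D-sharp major thirteenth chord is D-sharp, F-double-sharp, A-sharp, C-double-sharp, E-sharp, B-sharp.
Comparing with the voicing, the major 3rd (3rd) — F-double-sharp — is absent.

F-double-sharp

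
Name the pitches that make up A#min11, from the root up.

A# – C# – E# – G# – B# – D#

Root A#, quality minor eleventh:
root → A#
3rd (minor 3rd) → C#
5th (perfect 5th) → E#
7th (minor 7th) → G#
9th (major 9th) → B#
11th (perfect 11th) → D#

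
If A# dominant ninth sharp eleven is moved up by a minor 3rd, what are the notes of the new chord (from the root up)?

A minor 3rd up from A-sharp is C-sharp, so the new chord is C-sharp dominant ninth sharp eleven.
Root: C-sharp
Major 3rd (3rd): E-sharp
Perfect 5th (5th): G-sharp
Minor 7th (7th): B
Major 9th (9th): D-sharp
Augmented 11th (11th): F-double-sharp

C-sharp  E-sharp  G-sharp  B  D-sharp  F-double-sharp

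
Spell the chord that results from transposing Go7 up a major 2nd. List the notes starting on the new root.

A, C, Eb, Gb

Transposed root: G → A (major 2nd up). So we spell A diminished seventh:
root → A
3rd (minor 3rd) → C
5th (diminished 5th) → Eb
7th (diminished 7th) → Gb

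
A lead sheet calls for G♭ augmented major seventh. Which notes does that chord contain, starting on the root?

G♭ augmented major seventh is an augmented major seventh built on G-flat.
Root: G-flat
Major 3rd (3rd): B-flat
Augmented 5th (5th): D
Major 7th (7th): F

G-flat – B-flat – D – F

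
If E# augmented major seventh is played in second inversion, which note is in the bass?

E# augmented major seventh in root position is E#–G##–B##–D##.
Second inversion places the fifth in the bass, which is B##.

B##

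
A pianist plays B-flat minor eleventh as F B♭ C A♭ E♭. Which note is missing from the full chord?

D♭

The full B-flat minor eleventh chord is B♭, D♭, F, A♭, C, E♭.
Comparing with the voicing, the minor 3rd (3rd) — D♭ — is absent.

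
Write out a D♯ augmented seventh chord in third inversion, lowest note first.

In root position, D♯ augmented seventh is D#–F##–A##–C#.
Third inversion puts the seventh (C#) in the bass.

C# – D# – F## – A##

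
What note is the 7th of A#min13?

G#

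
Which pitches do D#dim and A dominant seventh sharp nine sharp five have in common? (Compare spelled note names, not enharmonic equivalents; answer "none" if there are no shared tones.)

A

D#dim: D♯ F♯ A
A dominant seventh sharp nine sharp five: A C♯ E♯ G B♯
Common to both → A.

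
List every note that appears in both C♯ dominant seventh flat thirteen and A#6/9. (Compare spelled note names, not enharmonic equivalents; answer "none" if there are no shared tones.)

C♯ dominant seventh flat thirteen = C#, E#, G#, B, A.
A#6/9 = A#, C##, E#, F##, B#.
Shared: E#.

E#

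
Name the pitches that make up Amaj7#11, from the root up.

Amaj7#11 is a major seventh sharp eleven built on A.
A — root
C# — major 3rd
E — perfect 5th
G# — major 7th
D# — augmented 11th

A  C#  E  G#  D#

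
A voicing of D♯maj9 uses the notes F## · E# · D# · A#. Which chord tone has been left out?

C##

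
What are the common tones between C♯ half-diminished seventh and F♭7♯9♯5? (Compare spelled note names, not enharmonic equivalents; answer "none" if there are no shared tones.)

G

C♯ half-diminished seventh = C#, E, G, B.
F♭7♯9♯5 = Fb, Ab, C, Ebb, G.
Shared: G.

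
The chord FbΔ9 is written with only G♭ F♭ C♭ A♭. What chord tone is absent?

FbΔ9 = F♭, A♭, C♭, E♭, G♭. The voicing lacks the 7th (major 7th), E♭.

E♭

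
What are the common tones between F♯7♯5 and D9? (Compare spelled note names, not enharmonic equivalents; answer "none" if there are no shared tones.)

F♯7♯5: F# A# C## E
D9: D F# A C E
Common to both → F#, E.

F# – E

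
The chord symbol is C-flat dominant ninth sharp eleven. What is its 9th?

D-flat

Root of C-flat dominant ninth sharp eleven = C-flat. The 9th is a major 9th: C-flat up a major 9th → D-flat.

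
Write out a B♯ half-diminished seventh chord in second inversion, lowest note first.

B♯ half-diminished seventh = B#–D#–F#–A#; second inversion → fifth (F#) lowest.

F#  A#  B#  D#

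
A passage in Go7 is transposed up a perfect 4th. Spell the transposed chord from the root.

G up a perfect 4th → C. New chord: C diminished seventh.
root → C
3rd (minor 3rd) → Eb
5th (diminished 5th) → Gb
7th (diminished 7th) → Bbb

C, Eb, Gb, Bbb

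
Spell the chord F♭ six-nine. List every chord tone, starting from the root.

F-flat – A-flat – C-flat – D-flat – G-flat

F♭ six-nine: six-nine on F-flat.
F-flat — root
A-flat — major 3rd
C-flat — perfect 5th
D-flat — major 6th
G-flat — major 9th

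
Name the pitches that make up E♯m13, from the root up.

E♯m13 is a minor thirteenth built on E#.
- root: E#
- minor 3rd: G#
- perfect 5th: B#
- minor 7th: D#
- major 9th: F##
- perfect 11th: A#
- major 13th: C##

E#, G#, B#, D#, F##, A#, C##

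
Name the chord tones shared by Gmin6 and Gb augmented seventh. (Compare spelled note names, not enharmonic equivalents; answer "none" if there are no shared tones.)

Gmin6: G Bb D E
Gb augmented seventh: Gb Bb D Fb
Common to both → Bb, D.

Bb – D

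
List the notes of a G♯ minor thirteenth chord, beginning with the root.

G-sharp, B, D-sharp, F-sharp, A-sharp, C-sharp, E-sharp

Root G-sharp, quality minor thirteenth:
- root: G-sharp
- minor 3rd: B
- perfect 5th: D-sharp
- minor 7th: F-sharp
- major 9th: A-sharp
- perfect 11th: C-sharp
- major 13th: E-sharp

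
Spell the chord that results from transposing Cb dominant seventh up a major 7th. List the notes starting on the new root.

C-flat up a major 7th → B-flat. New chord: B-flat dominant seventh.
B-flat — root
D — major 3rd
F — perfect 5th
A-flat — minor 7th

B-flat D F A-flat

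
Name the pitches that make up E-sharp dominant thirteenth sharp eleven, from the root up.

E-sharp  G-double-sharp  B-sharp  D-sharp  F-double-sharp  A-double-sharp  C-double-sharp

E-sharp dominant thirteenth sharp eleven is a dominant thirteenth sharp eleven built on E-sharp.
- root: E-sharp
- major 3rd: G-double-sharp
- perfect 5th: B-sharp
- minor 7th: D-sharp
- major 9th: F-double-sharp
- augmented 11th: A-double-sharp
- major 13th: C-double-sharp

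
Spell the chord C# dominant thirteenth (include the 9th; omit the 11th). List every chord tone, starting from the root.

C# dominant thirteenth is a dominant thirteenth built on C#.
root → C#
3rd (major 3rd) → E#
5th (perfect 5th) → G#
7th (minor 7th) → B
9th (major 9th) → D#
13th (major 13th) → A#

C# – E# – G# – B – D# – A#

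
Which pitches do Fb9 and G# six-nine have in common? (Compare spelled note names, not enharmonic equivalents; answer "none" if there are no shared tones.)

none

Fb9 = F♭, A♭, C♭, E𝄫, G♭.
G# six-nine = G♯, B♯, D♯, E♯, A♯.
Shared: none.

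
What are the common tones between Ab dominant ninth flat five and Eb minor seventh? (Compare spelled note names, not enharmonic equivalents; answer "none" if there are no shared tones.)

G-flat – B-flat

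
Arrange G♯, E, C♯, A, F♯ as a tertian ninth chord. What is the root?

F♯

Stacking in thirds gives F♯ – A – C♯ – E – G♯, so F♯ is the root — F♯ minor ninth.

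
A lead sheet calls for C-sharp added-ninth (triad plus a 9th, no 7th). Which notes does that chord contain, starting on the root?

C♯, E♯, G♯, D♯

C-sharp added-ninth: added-ninth on C♯.
root → C♯
3rd (major 3rd) → E♯
5th (perfect 5th) → G♯
9th (major 9th) → D♯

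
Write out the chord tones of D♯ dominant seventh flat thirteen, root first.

D♯ dominant seventh flat thirteen: dominant seventh flat thirteen on D#.
Root: D#
Major 3rd (3rd): F##
Perfect 5th (5th): A#
Minor 7th (7th): C#
Minor 13th (13th): B

D# F## A# C# B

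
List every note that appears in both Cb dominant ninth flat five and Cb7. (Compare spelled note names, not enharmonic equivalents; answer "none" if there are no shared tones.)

Cb Eb Bbb

Cb dominant ninth flat five: Cb Eb Gbb Bbb Db
Cb7: Cb Eb Gb Bbb
Common to both → Cb, Eb, Bbb.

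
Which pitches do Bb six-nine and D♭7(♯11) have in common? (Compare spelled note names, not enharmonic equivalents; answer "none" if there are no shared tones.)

Bb six-nine: Bb D F G C
D♭7(♯11): Db F Ab Cb G
Common to both → F, G.

F – G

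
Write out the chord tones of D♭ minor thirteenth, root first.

Root D-flat, quality minor thirteenth:
root → D-flat
3rd (minor 3rd) → F-flat
5th (perfect 5th) → A-flat
7th (minor 7th) → C-flat
9th (major 9th) → E-flat
11th (perfect 11th) → G-flat
13th (major 13th) → B-flat

D-flat, F-flat, A-flat, C-flat, E-flat, G-flat, B-flat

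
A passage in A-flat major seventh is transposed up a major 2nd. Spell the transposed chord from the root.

Bb – D – F – A

Transposed root: Ab → Bb (major 2nd up). So we spell Bb major seventh:
- root: Bb
- major 3rd: D
- perfect 5th: F
- major 7th: A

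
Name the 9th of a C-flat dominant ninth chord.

C-flat dominant ninth is built on Cb; its 9th is a major 9th above the root.
A second above C uses the letter D, and the major 9th above Cb is Db.

Db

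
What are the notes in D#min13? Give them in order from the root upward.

D♯, F♯, A♯, C♯, E♯, G♯, B♯

D#min13 is a minor thirteenth built on D♯.
D♯ — root
F♯ — minor 3rd
A♯ — perfect 5th
C♯ — minor 7th
E♯ — major 9th
G♯ — perfect 11th
B♯ — major 13th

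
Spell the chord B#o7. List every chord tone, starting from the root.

B#o7: diminished seventh on B#.
root → B#
3rd (minor 3rd) → D#
5th (diminished 5th) → F#
7th (diminished 7th) → A

B#  D#  F#  A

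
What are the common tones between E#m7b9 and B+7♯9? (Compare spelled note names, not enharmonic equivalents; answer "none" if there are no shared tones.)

D♯

E#m7b9: E♯ G♯ B♯ D♯ F♯
B+7♯9: B D♯ F𝄪 A C𝄪
Common to both → D♯.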